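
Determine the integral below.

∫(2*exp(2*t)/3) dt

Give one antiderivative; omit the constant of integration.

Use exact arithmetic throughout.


Answer: exp(2*t)/3.


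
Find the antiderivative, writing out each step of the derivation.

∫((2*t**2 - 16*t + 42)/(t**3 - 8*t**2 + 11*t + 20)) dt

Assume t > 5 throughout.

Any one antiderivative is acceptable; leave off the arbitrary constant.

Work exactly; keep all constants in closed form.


Step 1. Decompose ∫((2*t**2 - 16*t + 42)/(t**3 - 8*t**2 + 11*t + 20)) dt by partial fractions, (2*t**2 - 16*t + 42)/(t**3 - 8*t**2 + 11*t + 20) = 2/(t + 1) - 2/(t - 4) + 2/(t - 5): now ∫(2/(t - 5)) dt + ∫(-2/(t - 4)) dt + ∫(2/(t + 1)) dt.
Step 2. Evaluate the standard form [assuming t > 5]: now 2*log(t - 5) + ∫(-2/(t - 4)) dt + ∫(2/(t + 1)) dt.
Step 3. Evaluate the standard form [assuming t > -1]: now 2*log(t - 5) + 2*log(t + 1) + ∫(-2/(t - 4)) dt.
Step 4. Evaluate the standard form [assuming t > 4]: now 2*log(t - 5) - 2*log(t - 4) + 2*log(t + 1).
Answer: 2*log(t - 5) - 2*log(t - 4) + 2*log(t + 1).


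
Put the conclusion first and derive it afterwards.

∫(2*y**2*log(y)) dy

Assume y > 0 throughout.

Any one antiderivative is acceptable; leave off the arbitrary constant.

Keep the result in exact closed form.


The answer is 2*y**3*log(y)/3 - 2*y**3/9.
Step 1. Integrate ∫(2*y**2*log(y)) dy by parts with u = log(y), dv = (2*y**2) dy, so v = 2*y**3/3 [assuming y > 0]: now 2*y**3*log(y)/3 + ∫(-2*y**2/3) dy.
Step 2. Evaluate the standard form: now 2*y**3*log(y)/3 - 2*y**3/9.
Answer: 2*y**3*log(y)/3 - 2*y**3/9.


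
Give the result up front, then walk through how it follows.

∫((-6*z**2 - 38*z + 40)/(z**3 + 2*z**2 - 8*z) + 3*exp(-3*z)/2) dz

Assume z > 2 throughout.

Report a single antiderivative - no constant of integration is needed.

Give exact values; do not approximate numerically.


The answer is -5*log(z) - 5*log(z - 2) + 4*log(z + 4) - exp(-3*z)/2.
Step 1. Rewrite: now ∫((-6*z**2 - 38*z + 40)/(z**3 + 2*z**2 - 8*z)) dz + ∫(3*exp(-3*z)/2) dz.
Step 2. Evaluate the standard form: now ∫((-6*z**2 - 38*z + 40)/(z**3 + 2*z**2 - 8*z)) dz - exp(-3*z)/2.
Step 3. Decompose ∫((-6*z**2 - 38*z + 40)/(z**3 + 2*z**2 - 8*z)) dz by partial fractions, (-6*z**2 - 38*z + 40)/(z**3 + 2*z**2 - 8*z) = 4/(z + 4) - 5/(z - 2) - 5/z: now ∫(-5/z) dz + ∫(-5/(z - 2)) dz + ∫(4/(z + 4)) dz - exp(-3*z)/2.
Step 4. Evaluate the standard form [assuming z > 0]: now -5*log(z) + ∫(-5/(z - 2)) dz + ∫(4/(z + 4)) dz - exp(-3*z)/2.
Step 5. Evaluate the standard form [assuming z > -4]: now -5*log(z) + 4*log(z + 4) + ∫(-5/(z - 2)) dz - exp(-3*z)/2.
Step 6. Evaluate the standard form [assuming z > 2]: now -5*log(z) - 5*log(z - 2) + 4*log(z + 4) - exp(-3*z)/2.
Answer: -5*log(z) - 5*log(z - 2) + 4*log(z + 4) - exp(-3*z)/2.


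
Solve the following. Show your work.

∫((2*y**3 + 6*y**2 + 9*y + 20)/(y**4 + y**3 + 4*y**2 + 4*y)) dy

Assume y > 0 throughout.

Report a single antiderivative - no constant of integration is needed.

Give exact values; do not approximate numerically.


Step 1. Decompose ∫((2*y**3 + 6*y**2 + 9*y + 20)/(y**4 + y**3 + 4*y**2 + 4*y)) dy by partial fractions, (2*y**3 + 6*y**2 + 9*y + 20)/(y**4 + y**3 + 4*y**2 + 4*y) = 1/(y**2 + 4) - 3/(y + 1) + 5/y: now ∫(5/y) dy + ∫(-3/(y + 1)) dy + ∫(1/(y**2 + 4)) dy.
Step 2. Evaluate the standard form [assuming y > 0]: now 5*log(y) + ∫(-3/(y + 1)) dy + ∫(1/(y**2 + 4)) dy.
Step 3. Evaluate the standard form [assuming y > -1]: now 5*log(y) - 3*log(y + 1) + ∫(1/(y**2 + 4)) dy.
Step 4. Evaluate the standard form: now 5*log(y) - 3*log(y + 1) + atan(y/2)/2.
Answer: 5*log(y) - 3*log(y + 1) + atan(y/2)/2.


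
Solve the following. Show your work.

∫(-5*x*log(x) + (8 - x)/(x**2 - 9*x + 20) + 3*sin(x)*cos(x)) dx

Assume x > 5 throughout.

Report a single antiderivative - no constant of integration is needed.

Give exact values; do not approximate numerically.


Step 1. Rewrite: now ∫(-5*x*log(x)) dx + ∫((8 - x)/(x**2 - 9*x + 20)) dx + ∫(3*sin(x)*cos(x)) dx.
Step 2. Integrate ∫(-5*x*log(x)) dx by parts with u = log(x), dv = (-5*x) dx, so v = -5*x**2/2 [assuming x > 0]: now -5*x**2*log(x)/2 + ∫(5*x/2) dx + ∫((8 - x)/(x**2 - 9*x + 20)) dx + ∫(3*sin(x)*cos(x)) dx.
Step 3. Evaluate the standard form: now -5*x**2*log(x)/2 + 5*x**2/4 + ∫((8 - x)/(x**2 - 9*x + 20)) dx + ∫(3*sin(x)*cos(x)) dx.
Step 4. Decompose ∫((8 - x)/(x**2 - 9*x + 20)) dx by partial fractions, (8 - x)/(x**2 - 9*x + 20) = -4/(x - 4) + 3/(x - 5): now -5*x**2*log(x)/2 + 5*x**2/4 + ∫(3*sin(x)*cos(x)) dx + ∫(3/(x - 5)) dx + ∫(-4/(x - 4)) dx.
Step 5. Evaluate the standard form [assuming x > 5]: now -5*x**2*log(x)/2 + 5*x**2/4 + 3*log(x - 5) + ∫(3*sin(x)*cos(x)) dx + ∫(-4/(x - 4)) dx.
Step 6. Evaluate the standard form [assuming x > 4]: now -5*x**2*log(x)/2 + 5*x**2/4 + 3*log(x - 5) - 4*log(x - 4) + ∫(3*sin(x)*cos(x)) dx.
Step 7. Substitute u = sin(x), turning ∫(3*sin(x)*cos(x)) dx into ∫(3*u) du: now -5*x**2*log(x)/2 + 5*x**2/4 + 3*log(x - 5) - 4*log(x - 4) + ∫(3*u) du.
Step 8. Evaluate the standard form: now 3*u**2/2 - 5*x**2*log(x)/2 + 5*x**2/4 + 3*log(x - 5) - 4*log(x - 4).
Step 9. Substitute back u = sin(x): now -5*x**2*log(x)/2 + 5*x**2/4 + 3*log(x - 5) - 4*log(x - 4) + 3*sin(x)**2/2.
Answer: -5*x**2*log(x)/2 + 5*x**2/4 + 3*log(x - 5) - 4*log(x - 4) + 3*sin(x)**2/2.


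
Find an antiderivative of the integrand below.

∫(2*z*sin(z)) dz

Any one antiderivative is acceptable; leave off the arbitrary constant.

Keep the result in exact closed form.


Answer: -2*z*cos(z) + 2*sin(z).


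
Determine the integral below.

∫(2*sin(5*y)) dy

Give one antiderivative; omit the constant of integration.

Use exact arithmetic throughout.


Answer: -2*cos(5*y)/5.


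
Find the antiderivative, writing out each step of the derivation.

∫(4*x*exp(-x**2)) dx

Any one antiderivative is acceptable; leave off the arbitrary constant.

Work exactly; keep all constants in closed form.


Step 1. Substitute u = x**2, turning ∫(4*x*exp(-x**2)) dx into ∫(2*exp(-u)) du: now ∫(2*exp(-u)) du.
Step 2. Evaluate the standard form: now -2*exp(-u).
Step 3. Substitute back u = x**2: now -2*exp(-x**2).
Answer: -2*exp(-x**2).


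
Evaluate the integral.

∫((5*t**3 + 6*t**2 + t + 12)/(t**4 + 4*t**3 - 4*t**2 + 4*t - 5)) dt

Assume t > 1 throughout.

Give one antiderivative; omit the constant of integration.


Answer: 2*log(t - 1) + 3*log(t + 5) - atan(t).


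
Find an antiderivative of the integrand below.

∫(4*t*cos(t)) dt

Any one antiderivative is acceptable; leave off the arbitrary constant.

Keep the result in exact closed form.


Answer: 4*t*sin(t) + 4*cos(t).


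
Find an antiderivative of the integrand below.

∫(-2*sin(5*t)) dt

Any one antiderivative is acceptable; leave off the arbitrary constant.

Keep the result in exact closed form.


Answer: 2*cos(5*t)/5.


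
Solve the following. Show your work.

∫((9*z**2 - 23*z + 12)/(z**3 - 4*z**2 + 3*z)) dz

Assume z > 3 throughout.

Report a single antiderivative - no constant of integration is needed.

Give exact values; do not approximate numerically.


Step 1. Decompose ∫((9*z**2 - 23*z + 12)/(z**3 - 4*z**2 + 3*z)) dz by partial fractions, (9*z**2 - 23*z + 12)/(z**3 - 4*z**2 + 3*z) = 1/(z - 1) + 4/(z - 3) + 4/z: now ∫(4/z) dz + ∫(4/(z - 3)) dz + ∫(1/(z - 1)) dz.
Step 2. Evaluate the standard form [assuming z > 3]: now 4*log(z - 3) + ∫(4/z) dz + ∫(1/(z - 1)) dz.
Step 3. Evaluate the standard form [assuming z > 0]: now 4*log(z) + 4*log(z - 3) + ∫(1/(z - 1)) dz.
Step 4. Evaluate the standard form [assuming z > 1]: now 4*log(z) + 4*log(z - 3) + log(z - 1).
Answer: 4*log(z) + 4*log(z - 3) + log(z - 1).


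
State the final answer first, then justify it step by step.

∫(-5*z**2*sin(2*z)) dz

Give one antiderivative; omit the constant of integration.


The answer is 5*z**2*cos(2*z)/2 - 5*z*sin(2*z)/2 - 5*cos(2*z)/4.
Step 1. Integrate ∫(-5*z**2*sin(2*z)) dz by parts with u = z**2, dv = (-5*sin(2*z)) dz, so v = 5*cos(2*z)/2: now 5*z**2*cos(2*z)/2 + ∫(-5*z*cos(2*z)) dz.
Step 2. Integrate ∫(-5*z*cos(2*z)) dz by parts with u = z, dv = (-5*cos(2*z)) dz, so v = -5*sin(2*z)/2: now 5*z**2*cos(2*z)/2 - 5*z*sin(2*z)/2 + ∫(5*sin(2*z)/2) dz.
Step 3. Evaluate the standard form: now 5*z**2*cos(2*z)/2 - 5*z*sin(2*z)/2 - 5*cos(2*z)/4.
Answer: 5*z**2*cos(2*z)/2 - 5*z*sin(2*z)/2 - 5*cos(2*z)/4.


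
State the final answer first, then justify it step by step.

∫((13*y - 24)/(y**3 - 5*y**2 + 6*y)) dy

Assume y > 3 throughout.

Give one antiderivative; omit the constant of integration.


The answer is -4*log(y) + 5*log(y - 3) - log(y - 2).
Step 1. Decompose ∫((13*y - 24)/(y**3 - 5*y**2 + 6*y)) dy by partial fractions, (13*y - 24)/(y**3 - 5*y**2 + 6*y) = -1/(y - 2) + 5/(y - 3) - 4/y: now ∫(-4/y) dy + ∫(5/(y - 3)) dy + ∫(-1/(y - 2)) dy.
Step 2. Evaluate the standard form [assuming y > 3]: now 5*log(y - 3) + ∫(-4/y) dy + ∫(-1/(y - 2)) dy.
Step 3. Evaluate the standard form [assuming y > 2]: now 5*log(y - 3) - log(y - 2) + ∫(-4/y) dy.
Step 4. Evaluate the standard form [assuming y > 0]: now -4*log(y) + 5*log(y - 3) - log(y - 2).
Answer: -4*log(y) + 5*log(y - 3) - log(y - 2).


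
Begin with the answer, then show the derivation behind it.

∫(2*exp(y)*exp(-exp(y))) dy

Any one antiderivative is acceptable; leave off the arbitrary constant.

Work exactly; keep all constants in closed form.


The answer is -2*exp(-exp(y)).
Step 1. Substitute u = exp(y), turning ∫(2*exp(y)*exp(-exp(y))) dy into ∫(2*exp(-u)) du: now ∫(2*exp(-u)) du.
Step 2. Evaluate the standard form: now -2*exp(-u).
Step 3. Substitute back u = exp(y): now -2*exp(-exp(y)).
Answer: -2*exp(-exp(y)).


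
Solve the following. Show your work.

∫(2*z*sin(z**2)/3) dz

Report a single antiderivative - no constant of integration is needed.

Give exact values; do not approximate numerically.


Step 1. Substitute u = z**2, turning ∫(2*z*sin(z**2)/3) dz into ∫(sin(u)/3) du: now ∫(sin(u)/3) du.
Step 2. Evaluate the standard form: now -cos(u)/3.
Step 3. Substitute back u = z**2: now -cos(z**2)/3.
Answer: -cos(z**2)/3.


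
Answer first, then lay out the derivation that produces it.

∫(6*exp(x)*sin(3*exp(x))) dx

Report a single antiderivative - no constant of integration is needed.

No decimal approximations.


The answer is -2*cos(3*exp(x)).
Step 1. Substitute u = exp(x), turning ∫(6*exp(x)*sin(3*exp(x))) dx into ∫(6*sin(3*u)) du: now ∫(6*sin(3*u)) du.
Step 2. Evaluate the standard form: now -2*cos(3*u).
Step 3. Substitute back u = exp(x): now -2*cos(3*exp(x)).
Answer: -2*cos(3*exp(x)).


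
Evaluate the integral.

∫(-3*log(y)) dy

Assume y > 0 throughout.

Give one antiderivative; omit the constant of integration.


Answer: -3*y*log(y) + 3*y.


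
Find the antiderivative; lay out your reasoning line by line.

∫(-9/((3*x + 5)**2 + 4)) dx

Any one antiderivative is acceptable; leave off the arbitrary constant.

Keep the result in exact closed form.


Step 1. Substitute u = 3*x + 5, turning ∫(-9/((3*x + 5)**2 + 4)) dx into ∫(-3/(u**2 + 4)) du: now ∫(-3/(u**2 + 4)) du.
Step 2. Evaluate the standard form: now -3*atan(u/2)/2.
Step 3. Substitute back u = 3*x + 5: now -3*atan(3*x/2 + 5/2)/2.
Answer: -3*atan(3*x/2 + 5/2)/2.


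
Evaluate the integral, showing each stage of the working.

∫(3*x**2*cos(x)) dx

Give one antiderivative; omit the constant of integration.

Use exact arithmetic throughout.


Step 1. Integrate ∫(3*x**2*cos(x)) dx by parts with u = x**2, dv = (3*cos(x)) dx, so v = 3*sin(x): now 3*x**2*sin(x) + ∫(-6*x*sin(x)) dx.
Step 2. Integrate ∫(-6*x*sin(x)) dx by parts with u = x, dv = (-6*sin(x)) dx, so v = 6*cos(x): now 3*x**2*sin(x) + 6*x*cos(x) + ∫(-6*cos(x)) dx.
Step 3. Evaluate the standard form: now 3*x**2*sin(x) + 6*x*cos(x) - 6*sin(x).
Answer: 3*x**2*sin(x) + 6*x*cos(x) - 6*sin(x).


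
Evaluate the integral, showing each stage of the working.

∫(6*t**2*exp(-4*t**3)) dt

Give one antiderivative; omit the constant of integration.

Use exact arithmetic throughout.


Step 1. Substitute u = t**3, turning ∫(6*t**2*exp(-4*t**3)) dt into ∫(2*exp(-4*u)) du: now ∫(2*exp(-4*u)) du.
Step 2. Evaluate the standard form: now -exp(-4*u)/2.
Step 3. Substitute back u = t**3: now -exp(-4*t**3)/2.
Answer: -exp(-4*t**3)/2.


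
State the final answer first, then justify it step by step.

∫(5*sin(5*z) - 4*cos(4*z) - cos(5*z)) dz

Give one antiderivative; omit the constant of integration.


The answer is -sin(4*z) - sin(5*z)/5 - cos(5*z).
Step 1. Rewrite: now ∫(5*sin(5*z)) dz + ∫(-4*cos(4*z)) dz + ∫(-cos(5*z)) dz.
Step 2. Evaluate the standard form: now -cos(5*z) + ∫(-4*cos(4*z)) dz + ∫(-cos(5*z)) dz.
Step 3. Evaluate the standard form: now -sin(4*z) - cos(5*z) + ∫(-cos(5*z)) dz.
Step 4. Evaluate the standard form: now -sin(4*z) - sin(5*z)/5 - cos(5*z).
Answer: -sin(4*z) - sin(5*z)/5 - cos(5*z).


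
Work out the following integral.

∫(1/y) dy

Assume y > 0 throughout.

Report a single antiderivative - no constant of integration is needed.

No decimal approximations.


Answer: log(y).


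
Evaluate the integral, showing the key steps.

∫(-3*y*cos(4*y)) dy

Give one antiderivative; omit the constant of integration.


Step 1. Integrate ∫(-3*y*cos(4*y)) dy by parts with u = y, dv = (-3*cos(4*y)) dy, so v = -3*sin(4*y)/4: now -3*y*sin(4*y)/4 + ∫(3*sin(4*y)/4) dy.
Step 2. Evaluate the standard form: now -3*y*sin(4*y)/4 - 3*cos(4*y)/16.
Answer: -3*y*sin(4*y)/4 - 3*cos(4*y)/16.


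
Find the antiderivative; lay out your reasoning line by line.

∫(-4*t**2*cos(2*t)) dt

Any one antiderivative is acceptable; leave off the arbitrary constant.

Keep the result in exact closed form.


Step 1. Integrate ∫(-4*t**2*cos(2*t)) dt by parts with u = t**2, dv = (-4*cos(2*t)) dt, so v = -2*sin(2*t): now -2*t**2*sin(2*t) + ∫(4*t*sin(2*t)) dt.
Step 2. Integrate ∫(4*t*sin(2*t)) dt by parts with u = t, dv = (4*sin(2*t)) dt, so v = -2*cos(2*t): now -2*t**2*sin(2*t) - 2*t*cos(2*t) + ∫(2*cos(2*t)) dt.
Step 3. Evaluate the standard form: now -2*t**2*sin(2*t) - 2*t*cos(2*t) + sin(2*t).
Answer: -2*t**2*sin(2*t) - 2*t*cos(2*t) + sin(2*t).


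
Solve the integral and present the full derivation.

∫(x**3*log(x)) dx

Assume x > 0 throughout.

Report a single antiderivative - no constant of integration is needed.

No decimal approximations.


Step 1. Integrate ∫(x**3*log(x)) dx by parts with u = log(x), dv = (x**3) dx, so v = x**4/4 [assuming x > 0]: now x**4*log(x)/4 + ∫(-x**3/4) dx.
Step 2. Evaluate the standard form: now x**4*log(x)/4 - x**4/16.
Answer: x**4*log(x)/4 - x**4/16.


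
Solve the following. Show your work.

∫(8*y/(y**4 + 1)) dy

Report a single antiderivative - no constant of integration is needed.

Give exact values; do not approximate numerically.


Step 1. Substitute u = y**2, turning ∫(8*y/(y**4 + 1)) dy into ∫(4/(u**2 + 1)) du: now ∫(4/(u**2 + 1)) du.
Step 2. Evaluate the standard form: now 4*atan(u).
Step 3. Substitute back u = y**2: now 4*atan(y**2).
Answer: 4*atan(y**2).


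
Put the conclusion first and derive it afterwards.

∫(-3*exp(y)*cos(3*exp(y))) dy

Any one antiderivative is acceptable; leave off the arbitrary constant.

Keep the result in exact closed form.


The answer is -sin(3*exp(y)).
Step 1. Substitute u = exp(y), turning ∫(-3*exp(y)*cos(3*exp(y))) dy into ∫(-3*cos(3*u)) du: now ∫(-3*cos(3*u)) du.
Step 2. Evaluate the standard form: now -sin(3*u).
Step 3. Substitute back u = exp(y): now -sin(3*exp(y)).
Answer: -sin(3*exp(y)).


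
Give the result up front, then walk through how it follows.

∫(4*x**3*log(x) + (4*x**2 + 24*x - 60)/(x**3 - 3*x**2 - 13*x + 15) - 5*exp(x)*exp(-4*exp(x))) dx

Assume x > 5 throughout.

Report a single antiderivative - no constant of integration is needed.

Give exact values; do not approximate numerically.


The answer is x**4*log(x) - x**4/4 + 5*log(x - 5) + 2*log(x - 1) - 3*log(x + 3) + 5*exp(-4*exp(x))/4.
Step 1. Rewrite: now ∫(4*x**3*log(x)) dx + ∫((4*x**2 + 24*x - 60)/(x**3 - 3*x**2 - 13*x + 15)) dx + ∫(-5*exp(x)*exp(-4*exp(x))) dx.
Step 2. Decompose ∫((4*x**2 + 24*x - 60)/(x**3 - 3*x**2 - 13*x + 15)) dx by partial fractions, (4*x**2 + 24*x - 60)/(x**3 - 3*x**2 - 13*x + 15) = -3/(x + 3) + 2/(x - 1) + 5/(x - 5): now ∫(4*x**3*log(x)) dx + ∫(-5*exp(x)*exp(-4*exp(x))) dx + ∫(5/(x - 5)) dx + ∫(2/(x - 1)) dx + ∫(-3/(x + 3)) dx.
Step 3. Evaluate the standard form [assuming x > -3]: now -3*log(x + 3) + ∫(4*x**3*log(x)) dx + ∫(-5*exp(x)*exp(-4*exp(x))) dx + ∫(5/(x - 5)) dx + ∫(2/(x - 1)) dx.
Step 4. Evaluate the standard form [assuming x > 5]: now 5*log(x - 5) - 3*log(x + 3) + ∫(4*x**3*log(x)) dx + ∫(-5*exp(x)*exp(-4*exp(x))) dx + ∫(2/(x - 1)) dx.
Step 5. Evaluate the standard form [assuming x > 1]: now 5*log(x - 5) + 2*log(x - 1) - 3*log(x + 3) + ∫(4*x**3*log(x)) dx + ∫(-5*exp(x)*exp(-4*exp(x))) dx.
Step 6. Substitute u = exp(x), turning ∫(-5*exp(x)*exp(-4*exp(x))) dx into ∫(-5*exp(-4*u)) du: now 5*log(x - 5) + 2*log(x - 1) - 3*log(x + 3) + ∫(4*x**3*log(x)) dx + ∫(-5*exp(-4*u)) du.
Step 7. Evaluate the standard form: now 5*log(x - 5) + 2*log(x - 1) - 3*log(x + 3) + ∫(4*x**3*log(x)) dx + 5*exp(-4*u)/4.
Step 8. Substitute back u = exp(x): now 5*log(x - 5) + 2*log(x - 1) - 3*log(x + 3) + ∫(4*x**3*log(x)) dx + 5*exp(-4*exp(x))/4.
Step 9. Integrate ∫(4*x**3*log(x)) dx by parts with u = log(x), dv = (4*x**3) dx, so v = x**4 [assuming x > 0]: now x**4*log(x) + 5*log(x - 5) + 2*log(x - 1) - 3*log(x + 3) + ∫(-x**3) dx + 5*exp(-4*exp(x))/4.
Step 10. Evaluate the standard form: now x**4*log(x) - x**4/4 + 5*log(x - 5) + 2*log(x - 1) - 3*log(x + 3) + 5*exp(-4*exp(x))/4.
Answer: x**4*log(x) - x**4/4 + 5*log(x - 5) + 2*log(x - 1) - 3*log(x + 3) + 5*exp(-4*exp(x))/4.


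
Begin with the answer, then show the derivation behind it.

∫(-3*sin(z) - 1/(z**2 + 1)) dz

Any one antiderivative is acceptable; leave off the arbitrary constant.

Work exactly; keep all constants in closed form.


The answer is 3*cos(z) - atan(z).
Step 1. Rewrite: now ∫(-1/(z**2 + 1)) dz + ∫(-3*sin(z)) dz.
Step 2. Evaluate the standard form: now -atan(z) + ∫(-3*sin(z)) dz.
Step 3. Evaluate the standard form: now 3*cos(z) - atan(z).
Answer: 3*cos(z) - atan(z).


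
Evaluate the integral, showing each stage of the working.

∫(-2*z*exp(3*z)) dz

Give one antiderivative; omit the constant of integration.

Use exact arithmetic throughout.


Step 1. Integrate ∫(-2*z*exp(3*z)) dz by parts with u = z, dv = (-2*exp(3*z)) dz, so v = -2*exp(3*z)/3: now -2*z*exp(3*z)/3 + ∫(2*exp(3*z)/3) dz.
Step 2. Evaluate the standard form: now -2*z*exp(3*z)/3 + 2*exp(3*z)/9.
Answer: -2*z*exp(3*z)/3 + 2*exp(3*z)/9.


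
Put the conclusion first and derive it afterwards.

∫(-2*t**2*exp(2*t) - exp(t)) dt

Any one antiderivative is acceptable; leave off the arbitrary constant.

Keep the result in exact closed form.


The answer is -t**2*exp(2*t) + t*exp(2*t) - exp(2*t)/2 - exp(t).
Step 1. Rewrite: now ∫(-2*t**2*exp(2*t)) dt + ∫(-exp(t)) dt.
Step 2. Integrate ∫(-2*t**2*exp(2*t)) dt by parts with u = t**2, dv = (-2*exp(2*t)) dt, so v = -exp(2*t): now -t**2*exp(2*t) + ∫(2*t*exp(2*t)) dt + ∫(-exp(t)) dt.
Step 3. Integrate ∫(2*t*exp(2*t)) dt by parts with u = t, dv = (2*exp(2*t)) dt, so v = exp(2*t): now -t**2*exp(2*t) + t*exp(2*t) + ∫(-exp(t)) dt + ∫(-exp(2*t)) dt.
Step 4. Evaluate the standard form: now -t**2*exp(2*t) + t*exp(2*t) - exp(2*t)/2 + ∫(-exp(t)) dt.
Step 5. Evaluate the standard form: now -t**2*exp(2*t) + t*exp(2*t) - exp(2*t)/2 - exp(t).
Answer: -t**2*exp(2*t) + t*exp(2*t) - exp(2*t)/2 - exp(t).


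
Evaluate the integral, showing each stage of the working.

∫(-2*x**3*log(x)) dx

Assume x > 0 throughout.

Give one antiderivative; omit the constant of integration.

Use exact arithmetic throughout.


Step 1. Integrate ∫(-2*x**3*log(x)) dx by parts with u = log(x), dv = (-2*x**3) dx, so v = -x**4/2 [assuming x > 0]: now -x**4*log(x)/2 + ∫(x**3/2) dx.
Step 2. Evaluate the standard form: now -x**4*log(x)/2 + x**4/8.
Answer: -x**4*log(x)/2 + x**4/8.


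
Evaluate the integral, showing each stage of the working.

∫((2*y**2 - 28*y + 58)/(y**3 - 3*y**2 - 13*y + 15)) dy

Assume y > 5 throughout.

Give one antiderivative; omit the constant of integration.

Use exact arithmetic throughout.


Step 1. Decompose ∫((2*y**2 - 28*y + 58)/(y**3 - 3*y**2 - 13*y + 15)) dy by partial fractions, (2*y**2 - 28*y + 58)/(y**3 - 3*y**2 - 13*y + 15) = 5/(y + 3) - 2/(y - 1) - 1/(y - 5): now ∫(-1/(y - 5)) dy + ∫(-2/(y - 1)) dy + ∫(5/(y + 3)) dy.
Step 2. Evaluate the standard form [assuming y > 5]: now -log(y - 5) + ∫(-2/(y - 1)) dy + ∫(5/(y + 3)) dy.
Step 3. Evaluate the standard form [assuming y > 1]: now -log(y - 5) - 2*log(y - 1) + ∫(5/(y + 3)) dy.
Step 4. Evaluate the standard form [assuming y > -3]: now -log(y - 5) - 2*log(y - 1) + 5*log(y + 3).
Answer: -log(y - 5) - 2*log(y - 1) + 5*log(y + 3).


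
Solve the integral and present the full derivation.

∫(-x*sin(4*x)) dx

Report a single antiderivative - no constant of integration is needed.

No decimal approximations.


Step 1. Integrate ∫(-x*sin(4*x)) dx by parts with u = x, dv = (-sin(4*x)) dx, so v = cos(4*x)/4: now x*cos(4*x)/4 + ∫(-cos(4*x)/4) dx.
Step 2. Evaluate the standard form: now x*cos(4*x)/4 - sin(4*x)/16.
Answer: x*cos(4*x)/4 - sin(4*x)/16.


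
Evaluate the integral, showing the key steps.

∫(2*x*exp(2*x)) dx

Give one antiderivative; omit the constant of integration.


Step 1. Integrate ∫(2*x*exp(2*x)) dx by parts with u = x, dv = (2*exp(2*x)) dx, so v = exp(2*x): now x*exp(2*x) + ∫(-exp(2*x)) dx.
Step 2. Evaluate the standard form: now x*exp(2*x) - exp(2*x)/2.
Answer: x*exp(2*x) - exp(2*x)/2.


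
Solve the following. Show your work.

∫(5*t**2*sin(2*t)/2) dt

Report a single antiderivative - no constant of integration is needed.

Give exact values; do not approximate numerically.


Step 1. Integrate ∫(5*t**2*sin(2*t)/2) dt by parts with u = t**2, dv = (5*sin(2*t)/2) dt, so v = -5*cos(2*t)/4: now -5*t**2*cos(2*t)/4 + ∫(5*t*cos(2*t)/2) dt.
Step 2. Integrate ∫(5*t*cos(2*t)/2) dt by parts with u = t, dv = (5*cos(2*t)/2) dt, so v = 5*sin(2*t)/4: now -5*t**2*cos(2*t)/4 + 5*t*sin(2*t)/4 + ∫(-5*sin(2*t)/4) dt.
Step 3. Evaluate the standard form: now -5*t**2*cos(2*t)/4 + 5*t*sin(2*t)/4 + 5*cos(2*t)/8.
Answer: -5*t**2*cos(2*t)/4 + 5*t*sin(2*t)/4 + 5*cos(2*t)/8.


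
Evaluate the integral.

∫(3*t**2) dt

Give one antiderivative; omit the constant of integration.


Answer: t**3.


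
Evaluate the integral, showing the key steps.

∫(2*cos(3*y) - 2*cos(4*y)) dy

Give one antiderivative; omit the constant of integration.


Step 1. Rewrite: now ∫(2*cos(3*y)) dy + ∫(-2*cos(4*y)) dy.
Step 2. Evaluate the standard form: now -sin(4*y)/2 + ∫(2*cos(3*y)) dy.
Step 3. Evaluate the standard form: now 2*sin(3*y)/3 - sin(4*y)/2.
Answer: 2*sin(3*y)/3 - sin(4*y)/2.


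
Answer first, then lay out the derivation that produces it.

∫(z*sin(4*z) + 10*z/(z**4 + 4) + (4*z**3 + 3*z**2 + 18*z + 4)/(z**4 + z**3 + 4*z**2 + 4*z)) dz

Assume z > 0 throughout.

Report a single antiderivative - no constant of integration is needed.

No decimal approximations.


The answer is -z*cos(4*z)/4 + log(z) + 3*log(z + 1) + sin(4*z)/16 + atan(z/2) + 5*atan(z**2/2)/2.
Step 1. Rewrite: now ∫(10*z/(z**4 + 4)) dz + ∫(z*sin(4*z)) dz + ∫((4*z**3 + 3*z**2 + 18*z + 4)/(z**4 + z**3 + 4*z**2 + 4*z)) dz.
Step 2. Decompose ∫((4*z**3 + 3*z**2 + 18*z + 4)/(z**4 + z**3 + 4*z**2 + 4*z)) dz by partial fractions, (4*z**3 + 3*z**2 + 18*z + 4)/(z**4 + z**3 + 4*z**2 + 4*z) = 2/(z**2 + 4) + 3/(z + 1) + 1/z: now ∫(1/z) dz + ∫(10*z/(z**4 + 4)) dz + ∫(z*sin(4*z)) dz + ∫(3/(z + 1)) dz + ∫(2/(z**2 + 4)) dz.
Step 3. Evaluate the standard form [assuming z > 0]: now log(z) + ∫(10*z/(z**4 + 4)) dz + ∫(z*sin(4*z)) dz + ∫(3/(z + 1)) dz + ∫(2/(z**2 + 4)) dz.
Step 4. Evaluate the standard form [assuming z > -1]: now log(z) + 3*log(z + 1) + ∫(10*z/(z**4 + 4)) dz + ∫(z*sin(4*z)) dz + ∫(2/(z**2 + 4)) dz.
Step 5. Evaluate the standard form: now log(z) + 3*log(z + 1) + atan(z/2) + ∫(10*z/(z**4 + 4)) dz + ∫(z*sin(4*z)) dz.
Step 6. Substitute u = z**2, turning ∫(10*z/(z**4 + 4)) dz into ∫(5/(u**2 + 4)) du: now log(z) + 3*log(z + 1) + atan(z/2) + ∫(z*sin(4*z)) dz + ∫(5/(u**2 + 4)) du.
Step 7. Evaluate the standard form: now log(z) + 3*log(z + 1) + 5*atan(u/2)/2 + atan(z/2) + ∫(z*sin(4*z)) dz.
Step 8. Substitute back u = z**2: now log(z) + 3*log(z + 1) + atan(z/2) + 5*atan(z**2/2)/2 + ∫(z*sin(4*z)) dz.
Step 9. Integrate ∫(z*sin(4*z)) dz by parts with u = z, dv = (sin(4*z)) dz, so v = -cos(4*z)/4: now -z*cos(4*z)/4 + log(z) + 3*log(z + 1) + atan(z/2) + 5*atan(z**2/2)/2 + ∫(cos(4*z)/4) dz.
Step 10. Evaluate the standard form: now -z*cos(4*z)/4 + log(z) + 3*log(z + 1) + sin(4*z)/16 + atan(z/2) + 5*atan(z**2/2)/2.
Answer: -z*cos(4*z)/4 + log(z) + 3*log(z + 1) + sin(4*z)/16 + atan(z/2) + 5*atan(z**2/2)/2.


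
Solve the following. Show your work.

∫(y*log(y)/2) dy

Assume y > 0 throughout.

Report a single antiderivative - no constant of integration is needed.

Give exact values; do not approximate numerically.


Step 1. Integrate ∫(y*log(y)/2) dy by parts with u = log(y), dv = (y/2) dy, so v = y**2/4 [assuming y > 0]: now y**2*log(y)/4 + ∫(-y/4) dy.
Step 2. Evaluate the standard form: now y**2*log(y)/4 - y**2/8.
Answer: y**2*log(y)/4 - y**2/8.


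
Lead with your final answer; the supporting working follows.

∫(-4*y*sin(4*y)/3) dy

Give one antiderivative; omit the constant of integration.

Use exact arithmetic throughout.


The answer is y*cos(4*y)/3 - sin(4*y)/12.
Step 1. Integrate ∫(-4*y*sin(4*y)/3) dy by parts with u = y, dv = (-4*sin(4*y)/3) dy, so v = cos(4*y)/3: now y*cos(4*y)/3 + ∫(-cos(4*y)/3) dy.
Step 2. Evaluate the standard form: now y*cos(4*y)/3 - sin(4*y)/12.
Answer: y*cos(4*y)/3 - sin(4*y)/12.


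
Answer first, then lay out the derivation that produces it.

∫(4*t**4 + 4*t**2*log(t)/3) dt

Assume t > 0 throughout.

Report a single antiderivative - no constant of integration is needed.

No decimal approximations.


The answer is 4*t**5/5 + 4*t**3*log(t)/9 - 4*t**3/27.
Step 1. Rewrite: now ∫(4*t**4) dt + ∫(4*t**2*log(t)/3) dt.
Step 2. Evaluate the standard form: now 4*t**5/5 + ∫(4*t**2*log(t)/3) dt.
Step 3. Integrate ∫(4*t**2*log(t)/3) dt by parts with u = log(t), dv = (4*t**2/3) dt, so v = 4*t**3/9 [assuming t > 0]: now 4*t**5/5 + 4*t**3*log(t)/9 + ∫(-4*t**2/9) dt.
Step 4. Evaluate the standard form: now 4*t**5/5 + 4*t**3*log(t)/9 - 4*t**3/27.
Answer: 4*t**5/5 + 4*t**3*log(t)/9 - 4*t**3/27.


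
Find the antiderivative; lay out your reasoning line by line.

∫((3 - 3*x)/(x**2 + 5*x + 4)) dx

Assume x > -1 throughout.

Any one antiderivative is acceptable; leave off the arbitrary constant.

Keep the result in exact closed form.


Step 1. Decompose ∫((3 - 3*x)/(x**2 + 5*x + 4)) dx by partial fractions, (3 - 3*x)/(x**2 + 5*x + 4) = -5/(x + 4) + 2/(x + 1): now ∫(2/(x + 1)) dx + ∫(-5/(x + 4)) dx.
Step 2. Evaluate the standard form [assuming x > -4]: now -5*log(x + 4) + ∫(2/(x + 1)) dx.
Step 3. Evaluate the standard form [assuming x > -1]: now 2*log(x + 1) - 5*log(x + 4).
Answer: 2*log(x + 1) - 5*log(x + 4).


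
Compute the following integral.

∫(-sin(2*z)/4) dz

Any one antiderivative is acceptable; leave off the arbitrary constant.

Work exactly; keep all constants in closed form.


Answer: cos(2*z)/8.


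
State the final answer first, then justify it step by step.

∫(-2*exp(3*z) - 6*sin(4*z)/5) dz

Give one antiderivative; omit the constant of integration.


The answer is -2*exp(3*z)/3 + 3*cos(4*z)/10.
Step 1. Rewrite: now ∫(-2*exp(3*z)) dz + ∫(-6*sin(4*z)/5) dz.
Step 2. Evaluate the standard form: now -2*exp(3*z)/3 + ∫(-6*sin(4*z)/5) dz.
Step 3. Evaluate the standard form: now -2*exp(3*z)/3 + 3*cos(4*z)/10.
Answer: -2*exp(3*z)/3 + 3*cos(4*z)/10.


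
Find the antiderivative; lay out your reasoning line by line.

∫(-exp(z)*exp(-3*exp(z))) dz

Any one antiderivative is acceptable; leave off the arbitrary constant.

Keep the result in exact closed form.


Step 1. Substitute u = exp(z), turning ∫(-exp(z)*exp(-3*exp(z))) dz into ∫(-exp(-3*u)) du: now ∫(-exp(-3*u)) du.
Step 2. Evaluate the standard form: now exp(-3*u)/3.
Step 3. Substitute back u = exp(z): now exp(-3*exp(z))/3.
Answer: exp(-3*exp(z))/3.


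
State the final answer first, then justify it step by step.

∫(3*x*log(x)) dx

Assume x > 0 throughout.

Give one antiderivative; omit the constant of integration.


The answer is 3*x**2*log(x)/2 - 3*x**2/4.
Step 1. Integrate ∫(3*x*log(x)) dx by parts with u = log(x), dv = (3*x) dx, so v = 3*x**2/2 [assuming x > 0]: now 3*x**2*log(x)/2 + ∫(-3*x/2) dx.
Step 2. Evaluate the standard form: now 3*x**2*log(x)/2 - 3*x**2/4.
Answer: 3*x**2*log(x)/2 - 3*x**2/4.


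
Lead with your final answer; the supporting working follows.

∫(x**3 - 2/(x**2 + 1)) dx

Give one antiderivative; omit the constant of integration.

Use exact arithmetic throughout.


The answer is x**4/4 - 2*atan(x).
Step 1. Rewrite: now ∫(x**3) dx + ∫(-2/(x**2 + 1)) dx.
Step 2. Evaluate the standard form: now x**4/4 + ∫(-2/(x**2 + 1)) dx.
Step 3. Evaluate the standard form: now x**4/4 - 2*atan(x).
Answer: x**4/4 - 2*atan(x).


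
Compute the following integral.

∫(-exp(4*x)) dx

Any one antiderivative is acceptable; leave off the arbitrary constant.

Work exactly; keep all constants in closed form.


Answer: -exp(4*x)/4.


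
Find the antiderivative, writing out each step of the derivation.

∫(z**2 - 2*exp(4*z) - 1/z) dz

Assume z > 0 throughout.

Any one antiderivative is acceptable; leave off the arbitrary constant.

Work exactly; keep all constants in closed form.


Step 1. Rewrite: now ∫(-1/z) dz + ∫(z**2) dz + ∫(-2*exp(4*z)) dz.
Step 2. Evaluate the standard form: now z**3/3 + ∫(-1/z) dz + ∫(-2*exp(4*z)) dz.
Step 3. Evaluate the standard form [assuming z > 0]: now z**3/3 - log(z) + ∫(-2*exp(4*z)) dz.
Step 4. Evaluate the standard form: now z**3/3 - exp(4*z)/2 - log(z).
Answer: z**3/3 - exp(4*z)/2 - log(z).


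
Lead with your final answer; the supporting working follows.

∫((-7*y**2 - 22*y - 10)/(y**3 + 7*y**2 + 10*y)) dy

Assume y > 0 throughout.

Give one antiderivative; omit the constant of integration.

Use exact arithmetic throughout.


The answer is -log(y) - log(y + 2) - 5*log(y + 5).
Step 1. Decompose ∫((-7*y**2 - 22*y - 10)/(y**3 + 7*y**2 + 10*y)) dy by partial fractions, (-7*y**2 - 22*y - 10)/(y**3 + 7*y**2 + 10*y) = -5/(y + 5) - 1/(y + 2) - 1/y: now ∫(-1/y) dy + ∫(-1/(y + 2)) dy + ∫(-5/(y + 5)) dy.
Step 2. Evaluate the standard form [assuming y > 0]: now -log(y) + ∫(-1/(y + 2)) dy + ∫(-5/(y + 5)) dy.
Step 3. Evaluate the standard form [assuming y > -5]: now -log(y) - 5*log(y + 5) + ∫(-1/(y + 2)) dy.
Step 4. Evaluate the standard form [assuming y > -2]: now -log(y) - log(y + 2) - 5*log(y + 5).
Answer: -log(y) - log(y + 2) - 5*log(y + 5).


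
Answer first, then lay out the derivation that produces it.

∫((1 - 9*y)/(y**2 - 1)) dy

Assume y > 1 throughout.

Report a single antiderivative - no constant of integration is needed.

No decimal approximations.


The answer is -4*log(y - 1) - 5*log(y + 1).
Step 1. Decompose ∫((1 - 9*y)/(y**2 - 1)) dy by partial fractions, (1 - 9*y)/(y**2 - 1) = -5/(y + 1) - 4/(y - 1): now ∫(-4/(y - 1)) dy + ∫(-5/(y + 1)) dy.
Step 2. Evaluate the standard form [assuming y > -1]: now -5*log(y + 1) + ∫(-4/(y - 1)) dy.
Step 3. Evaluate the standard form [assuming y > 1]: now -4*log(y - 1) - 5*log(y + 1).
Answer: -4*log(y - 1) - 5*log(y + 1).


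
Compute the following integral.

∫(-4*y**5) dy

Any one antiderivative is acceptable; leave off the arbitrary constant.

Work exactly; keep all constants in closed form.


Answer: -2*y**6/3.


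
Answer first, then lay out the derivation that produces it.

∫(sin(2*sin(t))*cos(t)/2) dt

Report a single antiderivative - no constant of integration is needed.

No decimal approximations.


The answer is -cos(2*sin(t))/4.
Step 1. Substitute u = sin(t), turning ∫(sin(2*sin(t))*cos(t)/2) dt into ∫(sin(2*u)/2) du: now ∫(sin(2*u)/2) du.
Step 2. Evaluate the standard form: now -cos(2*u)/4.
Step 3. Substitute back u = sin(t): now -cos(2*sin(t))/4.
Answer: -cos(2*sin(t))/4.


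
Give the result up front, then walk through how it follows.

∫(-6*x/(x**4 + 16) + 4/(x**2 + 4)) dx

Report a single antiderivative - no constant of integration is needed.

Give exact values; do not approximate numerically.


The answer is 2*atan(x/2) - 3*atan(x**2/4)/4.
Step 1. Rewrite: now ∫(-6*x/(x**4 + 16)) dx + ∫(4/(x**2 + 4)) dx.
Step 2. Substitute u = x**2, turning ∫(-6*x/(x**4 + 16)) dx into ∫(-3/(u**2 + 16)) du: now ∫(-3/(u**2 + 16)) du + ∫(4/(x**2 + 4)) dx.
Step 3. Evaluate the standard form: now -3*atan(u/4)/4 + ∫(4/(x**2 + 4)) dx.
Step 4. Substitute back u = x**2: now -3*atan(x**2/4)/4 + ∫(4/(x**2 + 4)) dx.
Step 5. Evaluate the standard form: now 2*atan(x/2) - 3*atan(x**2/4)/4.
Answer: 2*atan(x/2) - 3*atan(x**2/4)/4.


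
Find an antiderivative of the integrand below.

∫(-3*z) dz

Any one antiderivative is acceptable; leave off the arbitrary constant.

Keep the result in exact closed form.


Answer: -3*z**2/2.


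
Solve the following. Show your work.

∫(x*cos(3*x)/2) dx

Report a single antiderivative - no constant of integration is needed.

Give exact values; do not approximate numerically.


Step 1. Integrate ∫(x*cos(3*x)/2) dx by parts with u = x, dv = (cos(3*x)/2) dx, so v = sin(3*x)/6: now x*sin(3*x)/6 + ∫(-sin(3*x)/6) dx.
Step 2. Evaluate the standard form: now x*sin(3*x)/6 + cos(3*x)/18.
Answer: x*sin(3*x)/6 + cos(3*x)/18.


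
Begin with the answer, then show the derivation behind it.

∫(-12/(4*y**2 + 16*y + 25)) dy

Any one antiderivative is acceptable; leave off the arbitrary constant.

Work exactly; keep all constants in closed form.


The answer is -2*atan(2*y/3 + 4/3).
Step 1. Substitute u = 2*y + 4, turning ∫(-12/(4*y**2 + 16*y + 25)) dy into ∫(-6/(u**2 + 9)) du: now ∫(-6/(u**2 + 9)) du.
Step 2. Evaluate the standard form: now -2*atan(u/3).
Step 3. Substitute back u = 2*y + 4: now -2*atan(2*y/3 + 4/3).
Answer: -2*atan(2*y/3 + 4/3).


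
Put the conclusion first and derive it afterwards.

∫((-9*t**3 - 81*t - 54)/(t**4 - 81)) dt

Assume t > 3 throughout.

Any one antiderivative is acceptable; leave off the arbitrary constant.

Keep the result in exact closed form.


The answer is -5*log(t - 3) - 4*log(t + 3) + atan(t/3).
Step 1. Decompose ∫((-9*t**3 - 81*t - 54)/(t**4 - 81)) dt by partial fractions, (-9*t**3 - 81*t - 54)/(t**4 - 81) = 3/(t**2 + 9) - 4/(t + 3) - 5/(t - 3): now ∫(-5/(t - 3)) dt + ∫(-4/(t + 3)) dt + ∫(3/(t**2 + 9)) dt.
Step 2. Evaluate the standard form [assuming t > 3]: now -5*log(t - 3) + ∫(-4/(t + 3)) dt + ∫(3/(t**2 + 9)) dt.
Step 3. Evaluate the standard form [assuming t > -3]: now -5*log(t - 3) - 4*log(t + 3) + ∫(3/(t**2 + 9)) dt.
Step 4. Evaluate the standard form: now -5*log(t - 3) - 4*log(t + 3) + atan(t/3).
Answer: -5*log(t - 3) - 4*log(t + 3) + atan(t/3).


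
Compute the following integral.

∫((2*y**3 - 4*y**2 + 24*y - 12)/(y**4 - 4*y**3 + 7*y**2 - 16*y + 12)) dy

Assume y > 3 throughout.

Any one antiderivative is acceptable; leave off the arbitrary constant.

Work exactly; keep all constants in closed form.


Answer: 3*log(y - 3) - log(y - 1) - 2*atan(y/2).


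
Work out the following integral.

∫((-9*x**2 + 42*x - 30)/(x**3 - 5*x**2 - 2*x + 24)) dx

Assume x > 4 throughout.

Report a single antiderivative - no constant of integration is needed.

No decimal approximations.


Answer: -log(x - 4) - 3*log(x - 3) - 5*log(x + 2).


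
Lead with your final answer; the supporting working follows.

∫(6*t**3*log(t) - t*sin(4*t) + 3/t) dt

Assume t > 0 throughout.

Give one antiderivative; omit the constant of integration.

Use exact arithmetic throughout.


The answer is 3*t**4*log(t)/2 - 3*t**4/8 + t*cos(4*t)/4 + 3*log(t) - sin(4*t)/16.
Step 1. Rewrite: now ∫(3/t) dt + ∫(-t*sin(4*t)) dt + ∫(6*t**3*log(t)) dt.
Step 2. Evaluate the standard form [assuming t > 0]: now 3*log(t) + ∫(-t*sin(4*t)) dt + ∫(6*t**3*log(t)) dt.
Step 3. Integrate ∫(-t*sin(4*t)) dt by parts with u = t, dv = (-sin(4*t)) dt, so v = cos(4*t)/4: now t*cos(4*t)/4 + 3*log(t) + ∫(6*t**3*log(t)) dt + ∫(-cos(4*t)/4) dt.
Step 4. Evaluate the standard form: now t*cos(4*t)/4 + 3*log(t) - sin(4*t)/16 + ∫(6*t**3*log(t)) dt.
Step 5. Integrate ∫(6*t**3*log(t)) dt by parts with u = log(t), dv = (6*t**3) dt, so v = 3*t**4/2 [assuming t > 0]: now 3*t**4*log(t)/2 + t*cos(4*t)/4 + 3*log(t) - sin(4*t)/16 + ∫(-3*t**3/2) dt.
Step 6. Evaluate the standard form: now 3*t**4*log(t)/2 - 3*t**4/8 + t*cos(4*t)/4 + 3*log(t) - sin(4*t)/16.
Answer: 3*t**4*log(t)/2 - 3*t**4/8 + t*cos(4*t)/4 + 3*log(t) - sin(4*t)/16.


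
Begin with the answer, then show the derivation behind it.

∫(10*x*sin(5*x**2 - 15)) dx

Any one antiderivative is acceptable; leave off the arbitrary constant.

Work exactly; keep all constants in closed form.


The answer is -cos(5*x**2 - 15).
Step 1. Substitute u = x**2 - 3, turning ∫(10*x*sin(5*x**2 - 15)) dx into ∫(5*sin(5*u)) du: now ∫(5*sin(5*u)) du.
Step 2. Evaluate the standard form: now -cos(5*u).
Step 3. Substitute back u = x**2 - 3: now -cos(5*x**2 - 15).
Answer: -cos(5*x**2 - 15).


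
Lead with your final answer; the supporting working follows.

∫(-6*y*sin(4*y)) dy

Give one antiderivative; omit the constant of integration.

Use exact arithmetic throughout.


The answer is 3*y*cos(4*y)/2 - 3*sin(4*y)/8.
Step 1. Integrate ∫(-6*y*sin(4*y)) dy by parts with u = y, dv = (-6*sin(4*y)) dy, so v = 3*cos(4*y)/2: now 3*y*cos(4*y)/2 + ∫(-3*cos(4*y)/2) dy.
Step 2. Evaluate the standard form: now 3*y*cos(4*y)/2 - 3*sin(4*y)/8.
Answer: 3*y*cos(4*y)/2 - 3*sin(4*y)/8.


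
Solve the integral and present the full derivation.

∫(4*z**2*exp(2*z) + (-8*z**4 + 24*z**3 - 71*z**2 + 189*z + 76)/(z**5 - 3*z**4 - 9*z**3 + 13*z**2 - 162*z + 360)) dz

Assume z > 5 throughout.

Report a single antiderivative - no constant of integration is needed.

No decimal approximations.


Step 1. Rewrite: now ∫(4*z**2*exp(2*z)) dz + ∫((-8*z**4 + 24*z**3 - 71*z**2 + 189*z + 76)/(z**5 - 3*z**4 - 9*z**3 + 13*z**2 - 162*z + 360)) dz.
Step 2. Decompose ∫((-8*z**4 + 24*z**3 - 71*z**2 + 189*z + 76)/(z**5 - 3*z**4 - 9*z**3 + 13*z**2 - 162*z + 360)) dz by partial fractions, (-8*z**4 + 24*z**3 - 71*z**2 + 189*z + 76)/(z**5 - 3*z**4 - 9*z**3 + 13*z**2 - 162*z + 360) = 1/(z**2 + 9) - 4/(z + 4) - 1/(z - 2) - 3/(z - 5): now ∫(4*z**2*exp(2*z)) dz + ∫(-3/(z - 5)) dz + ∫(-1/(z - 2)) dz + ∫(-4/(z + 4)) dz + ∫(1/(z**2 + 9)) dz.
Step 3. Evaluate the standard form [assuming z > -4]: now -4*log(z + 4) + ∫(4*z**2*exp(2*z)) dz + ∫(-3/(z - 5)) dz + ∫(-1/(z - 2)) dz + ∫(1/(z**2 + 9)) dz.
Step 4. Evaluate the standard form [assuming z > 5]: now -3*log(z - 5) - 4*log(z + 4) + ∫(4*z**2*exp(2*z)) dz + ∫(-1/(z - 2)) dz + ∫(1/(z**2 + 9)) dz.
Step 5. Evaluate the standard form [assuming z > 2]: now -3*log(z - 5) - log(z - 2) - 4*log(z + 4) + ∫(4*z**2*exp(2*z)) dz + ∫(1/(z**2 + 9)) dz.
Step 6. Evaluate the standard form: now -3*log(z - 5) - log(z - 2) - 4*log(z + 4) + atan(z/3)/3 + ∫(4*z**2*exp(2*z)) dz.
Step 7. Integrate ∫(4*z**2*exp(2*z)) dz by parts with u = z**2, dv = (4*exp(2*z)) dz, so v = 2*exp(2*z): now 2*z**2*exp(2*z) - 3*log(z - 5) - log(z - 2) - 4*log(z + 4) + atan(z/3)/3 + ∫(-4*z*exp(2*z)) dz.
Step 8. Integrate ∫(-4*z*exp(2*z)) dz by parts with u = z, dv = (-4*exp(2*z)) dz, so v = -2*exp(2*z): now 2*z**2*exp(2*z) - 2*z*exp(2*z) - 3*log(z - 5) - log(z - 2) - 4*log(z + 4) + atan(z/3)/3 + ∫(2*exp(2*z)) dz.
Step 9. Evaluate the standard form: now 2*z**2*exp(2*z) - 2*z*exp(2*z) + exp(2*z) - 3*log(z - 5) - log(z - 2) - 4*log(z + 4) + atan(z/3)/3.
Answer: 2*z**2*exp(2*z) - 2*z*exp(2*z) + exp(2*z) - 3*log(z - 5) - log(z - 2) - 4*log(z + 4) + atan(z/3)/3.


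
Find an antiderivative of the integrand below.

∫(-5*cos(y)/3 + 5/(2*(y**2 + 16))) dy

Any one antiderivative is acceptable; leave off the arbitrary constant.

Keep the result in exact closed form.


Answer: -5*sin(y)/3 + 5*atan(y/4)/8.
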